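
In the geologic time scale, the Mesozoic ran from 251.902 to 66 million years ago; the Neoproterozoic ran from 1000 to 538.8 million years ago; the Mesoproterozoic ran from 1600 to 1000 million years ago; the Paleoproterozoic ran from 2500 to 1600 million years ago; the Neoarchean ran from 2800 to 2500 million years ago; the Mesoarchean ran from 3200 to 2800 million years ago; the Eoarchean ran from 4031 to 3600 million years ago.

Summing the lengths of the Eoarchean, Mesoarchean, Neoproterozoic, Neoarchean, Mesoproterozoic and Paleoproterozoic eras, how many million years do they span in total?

Duration is start − end for each: (4031 − 3600) + (3200 − 2800) + (1000 − 538.8) + (2800 − 2500) + (1600 − 1000) + (2500 − 1600).
That is 431 + 400 + 461.2 + 300 + 600 + 900, which totals 3092.2 million years.

3092.2 million years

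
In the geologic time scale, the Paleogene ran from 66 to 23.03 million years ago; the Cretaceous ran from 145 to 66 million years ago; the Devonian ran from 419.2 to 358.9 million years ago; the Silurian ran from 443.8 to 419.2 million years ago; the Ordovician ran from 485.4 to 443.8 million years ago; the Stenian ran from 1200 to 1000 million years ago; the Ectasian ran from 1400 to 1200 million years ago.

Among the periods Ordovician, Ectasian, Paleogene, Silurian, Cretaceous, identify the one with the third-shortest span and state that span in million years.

Durations: Ordovician 41.6; Ectasian 200; Paleogene 42.97; Silurian 24.6; Cretaceous 79 Myr.
Sorted shortest-first: Silurian (24.6), Ordovician (41.6), Paleogene (42.97), Cretaceous (79), Ectasian (200).
The third shortest is Paleogene at 42.97 Myr.

Paleogene, 42.97 million years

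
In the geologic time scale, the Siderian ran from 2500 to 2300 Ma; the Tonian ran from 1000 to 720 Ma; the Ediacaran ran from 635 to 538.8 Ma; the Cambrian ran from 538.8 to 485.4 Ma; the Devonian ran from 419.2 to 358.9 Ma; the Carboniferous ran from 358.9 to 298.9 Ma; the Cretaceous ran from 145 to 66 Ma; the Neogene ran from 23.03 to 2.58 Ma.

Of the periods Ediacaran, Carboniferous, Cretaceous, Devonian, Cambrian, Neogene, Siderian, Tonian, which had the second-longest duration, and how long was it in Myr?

Siderian, 200 million years

Start − end for each: Ediacaran 635 − 538.8 = 96.2; Carboniferous 358.9 − 298.9 = 60; Cretaceous 145 − 66 = 79; Devonian 419.2 − 358.9 = 60.3; Cambrian 538.8 − 485.4 = 53.4; Neogene 23.03 − 2.58 = 20.45; Siderian 2500 − 2300 = 200; Tonian 1000 − 720 = 280.
Ranking these from longest: Tonian > Siderian > Ediacaran > Cretaceous > Devonian > Carboniferous > Cambrian > Neogene.
Position 2 in that ranking is Siderian, which lasted 200 Myr.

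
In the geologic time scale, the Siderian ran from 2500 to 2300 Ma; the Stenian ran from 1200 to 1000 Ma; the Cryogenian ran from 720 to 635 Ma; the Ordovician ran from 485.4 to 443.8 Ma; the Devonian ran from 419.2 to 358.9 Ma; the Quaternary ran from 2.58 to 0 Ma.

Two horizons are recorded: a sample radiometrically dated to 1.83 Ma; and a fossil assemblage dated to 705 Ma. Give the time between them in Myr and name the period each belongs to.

703.17 million years apart; the first in the Quaternary, the second in the Cryogenian

Elapsed time: 705 − 1.83 = 703.17 Myr.
1.83 Ma lies within 2.58–0 Ma: Quaternary.
705 Ma lies within 720–635 Ma: Cryogenian.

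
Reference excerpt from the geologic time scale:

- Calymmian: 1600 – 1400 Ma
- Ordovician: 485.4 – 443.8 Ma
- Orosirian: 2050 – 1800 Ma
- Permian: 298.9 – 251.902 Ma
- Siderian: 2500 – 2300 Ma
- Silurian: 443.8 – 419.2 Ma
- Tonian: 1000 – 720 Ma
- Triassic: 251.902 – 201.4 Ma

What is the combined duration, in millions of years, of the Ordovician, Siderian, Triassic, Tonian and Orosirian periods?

822.102 million years

Each duration: Ordovician = 41.6; Siderian = 200; Triassic = 50.502; Tonian = 280; Orosirian = 250.
Sum: 41.6 + 200 + 50.502 + 280 + 250 = 822.102 Myr.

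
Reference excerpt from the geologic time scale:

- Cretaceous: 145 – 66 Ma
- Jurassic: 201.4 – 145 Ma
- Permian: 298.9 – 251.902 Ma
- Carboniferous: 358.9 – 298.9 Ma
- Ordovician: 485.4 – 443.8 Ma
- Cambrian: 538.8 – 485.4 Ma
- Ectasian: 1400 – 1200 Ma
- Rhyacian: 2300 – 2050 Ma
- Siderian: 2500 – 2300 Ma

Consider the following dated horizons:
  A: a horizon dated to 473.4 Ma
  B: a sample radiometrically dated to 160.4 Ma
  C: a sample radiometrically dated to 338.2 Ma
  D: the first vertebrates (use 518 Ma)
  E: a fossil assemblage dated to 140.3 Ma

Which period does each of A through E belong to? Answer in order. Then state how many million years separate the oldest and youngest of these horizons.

A: 473.4 Ma lies in 485.4–443.8 Ma, so Ordovician.
B: 160.4 Ma lies in 201.4–145 Ma, so Jurassic.
C: 338.2 Ma lies in 358.9–298.9 Ma, so Carboniferous.
D: 518 Ma lies in 538.8–485.4 Ma, so Cambrian.
E: 140.3 Ma lies in 145–66 Ma, so Cretaceous.
Oldest = 518 Ma, youngest = 140.3 Ma → span 377.7 Myr.

A — Ordovician; B — Jurassic; C — Carboniferous; D — Cambrian; E — Cretaceous; span 377.7 million years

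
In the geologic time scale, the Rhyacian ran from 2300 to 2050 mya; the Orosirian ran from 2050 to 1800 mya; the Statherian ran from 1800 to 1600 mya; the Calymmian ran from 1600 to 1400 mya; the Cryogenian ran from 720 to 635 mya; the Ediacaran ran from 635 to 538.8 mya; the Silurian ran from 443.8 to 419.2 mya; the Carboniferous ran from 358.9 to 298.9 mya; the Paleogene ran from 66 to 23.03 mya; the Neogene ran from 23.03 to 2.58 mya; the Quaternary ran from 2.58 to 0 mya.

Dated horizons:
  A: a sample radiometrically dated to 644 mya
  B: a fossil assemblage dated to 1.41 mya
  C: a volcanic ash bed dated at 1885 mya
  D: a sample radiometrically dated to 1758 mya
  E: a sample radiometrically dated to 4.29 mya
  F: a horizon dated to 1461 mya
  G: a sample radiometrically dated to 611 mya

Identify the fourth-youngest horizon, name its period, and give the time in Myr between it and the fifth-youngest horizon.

A, in the Cryogenian; 817 million years to F

Sorted youngest-first by Ma: B (1.41), E (4.29), G (611), A (644), F (1461), D (1758), C (1885).
The fourth youngest is A at 644 Ma, which lies in 720–635 Ma: the Cryogenian.
The fifth youngest is F at 1461 Ma; separation = |644 − 1461| = 817 Myr.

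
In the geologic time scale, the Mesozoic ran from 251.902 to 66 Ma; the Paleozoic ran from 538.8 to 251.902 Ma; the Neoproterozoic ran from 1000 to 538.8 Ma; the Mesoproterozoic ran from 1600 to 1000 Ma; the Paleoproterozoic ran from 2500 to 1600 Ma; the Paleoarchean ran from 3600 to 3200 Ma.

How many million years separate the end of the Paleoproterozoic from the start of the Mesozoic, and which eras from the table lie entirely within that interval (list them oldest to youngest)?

End of Paleoproterozoic = 1600 Ma; start of Mesozoic = 251.902 Ma.
Gap = 1600 − 251.902 = 1348.098 Myr.
Eras wholly inside 1600–251.902 Ma: Mesoproterozoic (1600–1000), Neoproterozoic (1000–538.8), Paleozoic (538.8–251.902).

1348.098 million years; Mesoproterozoic, Neoproterozoic, Paleozoic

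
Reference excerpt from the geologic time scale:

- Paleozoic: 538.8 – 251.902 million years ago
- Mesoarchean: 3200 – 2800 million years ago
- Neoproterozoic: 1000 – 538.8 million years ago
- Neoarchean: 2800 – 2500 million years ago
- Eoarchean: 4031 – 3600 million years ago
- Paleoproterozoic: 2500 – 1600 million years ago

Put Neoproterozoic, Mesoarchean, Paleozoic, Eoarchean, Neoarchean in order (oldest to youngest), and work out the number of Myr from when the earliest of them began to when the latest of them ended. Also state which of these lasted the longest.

Eoarchean → Mesoarchean → Neoarchean → Neoproterozoic → Paleozoic; total span 3779.098 Myr; longest is Neoproterozoic

From the excerpt: Neoproterozoic 1000–538.8; Mesoarchean 3200–2800; Paleozoic 538.8–251.902; Eoarchean 4031–3600; Neoarchean 2800–2500 (Ma).
Larger Ma is earlier, so the oldest is Eoarchean and the youngest is Paleozoic; oldest to youngest: Eoarchean, Mesoarchean, Neoarchean, Neoproterozoic, Paleozoic.
Oldest start 4031 minus youngest end 251.902 gives 3779.098 Myr overall.
Individual lengths (start − end): Mesoarchean 400; Neoproterozoic 461.2; Paleozoic 286.898; Eoarchean 431; Neoarchean 300. The largest is Neoproterozoic at 461.2 Myr.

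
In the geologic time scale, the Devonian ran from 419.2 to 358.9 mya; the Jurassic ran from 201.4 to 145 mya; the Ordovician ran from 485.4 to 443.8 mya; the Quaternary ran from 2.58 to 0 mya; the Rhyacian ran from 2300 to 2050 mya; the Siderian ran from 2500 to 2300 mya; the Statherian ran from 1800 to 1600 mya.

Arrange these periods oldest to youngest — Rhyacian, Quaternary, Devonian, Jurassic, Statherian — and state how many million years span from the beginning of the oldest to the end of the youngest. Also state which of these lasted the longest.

Rhyacian, Statherian, Devonian, Jurassic, Quaternary; total span 2300 Myr; longest is Rhyacian

From the excerpt: Rhyacian 2300–2050; Quaternary 2.58–0; Devonian 419.2–358.9; Jurassic 201.4–145; Statherian 1800–1600 (Ma).
Larger Ma is earlier, so the oldest is Rhyacian and the youngest is Quaternary; oldest to youngest: Rhyacian, Statherian, Devonian, Jurassic, Quaternary.
Oldest start 2300 minus youngest end 0 gives 2300 Myr overall.
Individual lengths (start − end): Jurassic 56.4; Rhyacian 250; Quaternary 2.58; Statherian 200; Devonian 60.3. The largest is Rhyacian at 250 Myr.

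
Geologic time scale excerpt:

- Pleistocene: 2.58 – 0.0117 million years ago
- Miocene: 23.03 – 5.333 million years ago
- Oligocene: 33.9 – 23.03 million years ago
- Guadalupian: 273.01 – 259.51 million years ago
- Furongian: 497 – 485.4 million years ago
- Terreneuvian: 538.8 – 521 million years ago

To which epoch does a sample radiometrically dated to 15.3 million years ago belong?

15.3 Ma lies between 23.03 and 5.333 Ma, so it falls in the Miocene.

Miocene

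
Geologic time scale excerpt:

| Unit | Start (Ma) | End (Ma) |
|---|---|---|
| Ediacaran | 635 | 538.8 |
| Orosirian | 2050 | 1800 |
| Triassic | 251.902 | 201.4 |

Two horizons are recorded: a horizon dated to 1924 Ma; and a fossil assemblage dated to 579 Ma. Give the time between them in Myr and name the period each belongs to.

1345 million years apart; the first in the Orosirian, the second in the Ediacaran

Elapsed time: 1924 − 579 = 1345 Myr.
1924 Ma lies within 2050–1800 Ma: Orosirian.
579 Ma lies within 635–538.8 Ma: Ediacaran.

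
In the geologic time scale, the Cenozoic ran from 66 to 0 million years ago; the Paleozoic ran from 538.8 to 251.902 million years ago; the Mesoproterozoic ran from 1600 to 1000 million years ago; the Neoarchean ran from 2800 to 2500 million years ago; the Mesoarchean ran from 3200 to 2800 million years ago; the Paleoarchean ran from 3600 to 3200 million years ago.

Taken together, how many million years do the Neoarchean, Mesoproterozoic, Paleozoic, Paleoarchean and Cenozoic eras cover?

Each duration: Neoarchean = 300; Mesoproterozoic = 600; Paleozoic = 286.898; Paleoarchean = 400; Cenozoic = 66.
Sum: 300 + 600 + 286.898 + 400 + 66 = 1652.898 Myr.

1652.898 million years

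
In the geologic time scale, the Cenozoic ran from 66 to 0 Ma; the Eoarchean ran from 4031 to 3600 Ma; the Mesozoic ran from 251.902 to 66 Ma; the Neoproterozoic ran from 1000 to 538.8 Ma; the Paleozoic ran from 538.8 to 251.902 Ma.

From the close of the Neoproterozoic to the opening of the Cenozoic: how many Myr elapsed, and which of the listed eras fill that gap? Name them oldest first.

End of Neoproterozoic = 538.8 Ma; start of Cenozoic = 66 Ma.
Gap = 538.8 − 66 = 472.8 Myr.
Eras wholly inside 538.8–66 Ma: Paleozoic (538.8–251.902), Mesozoic (251.902–66).

472.8 million years; Paleozoic, Mesozoic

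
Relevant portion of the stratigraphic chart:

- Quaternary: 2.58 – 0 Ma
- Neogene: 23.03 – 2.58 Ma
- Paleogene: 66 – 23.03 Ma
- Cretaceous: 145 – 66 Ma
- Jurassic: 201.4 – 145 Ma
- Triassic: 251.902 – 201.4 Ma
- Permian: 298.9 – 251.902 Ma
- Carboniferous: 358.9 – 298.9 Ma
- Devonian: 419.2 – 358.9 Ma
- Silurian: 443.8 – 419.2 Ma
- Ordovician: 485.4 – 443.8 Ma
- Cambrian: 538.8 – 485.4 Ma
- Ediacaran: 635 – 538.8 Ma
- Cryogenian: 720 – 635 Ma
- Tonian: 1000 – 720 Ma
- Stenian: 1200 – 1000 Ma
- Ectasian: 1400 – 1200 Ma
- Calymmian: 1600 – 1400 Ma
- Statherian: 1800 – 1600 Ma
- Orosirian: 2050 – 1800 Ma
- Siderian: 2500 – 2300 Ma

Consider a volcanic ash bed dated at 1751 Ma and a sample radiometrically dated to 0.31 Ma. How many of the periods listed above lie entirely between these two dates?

1751 Ma sits inside the Statherian (1800–1600) and 0.31 Ma inside the Quaternary (2.58–0); neither of those is wholly between the two dates.
The listed periods lying completely between them are Calymmian, Ectasian, Stenian, Tonian, Cryogenian, Ediacaran, Cambrian, Ordovician, Silurian, Devonian, Carboniferous, Permian, Triassic, Jurassic, Cretaceous, Paleogene, Neogene — 17 in all.

17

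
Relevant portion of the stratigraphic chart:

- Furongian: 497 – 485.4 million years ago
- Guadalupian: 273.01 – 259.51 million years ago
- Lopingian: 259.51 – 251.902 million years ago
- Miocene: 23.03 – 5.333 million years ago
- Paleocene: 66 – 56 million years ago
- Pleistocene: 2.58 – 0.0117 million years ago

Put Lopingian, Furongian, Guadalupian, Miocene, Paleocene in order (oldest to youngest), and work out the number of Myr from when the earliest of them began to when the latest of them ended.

Furongian, Guadalupian, Lopingian, Paleocene, Miocene; total span 491.667 Myr

From the excerpt: Lopingian 259.51–251.902; Furongian 497–485.4; Guadalupian 273.01–259.51; Miocene 23.03–5.333; Paleocene 66–56 (Ma).
Larger Ma is earlier, so the oldest is Furongian and the youngest is Miocene; oldest to youngest: Furongian, Guadalupian, Lopingian, Paleocene, Miocene.
Oldest start 497 minus youngest end 5.333 gives 491.667 Myr overall.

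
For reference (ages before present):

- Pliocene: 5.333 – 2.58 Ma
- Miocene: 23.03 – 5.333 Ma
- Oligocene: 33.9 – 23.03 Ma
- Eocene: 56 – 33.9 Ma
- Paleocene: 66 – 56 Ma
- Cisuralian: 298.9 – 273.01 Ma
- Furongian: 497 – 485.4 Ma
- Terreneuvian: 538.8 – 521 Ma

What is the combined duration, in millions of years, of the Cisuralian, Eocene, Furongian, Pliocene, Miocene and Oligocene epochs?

90.91 million years

Each duration: Cisuralian = 25.89; Eocene = 22.1; Furongian = 11.6; Pliocene = 2.753; Miocene = 17.697; Oligocene = 10.87.
Sum: 25.89 + 22.1 + 11.6 + 2.753 + 17.697 + 10.87 = 90.91 Myr.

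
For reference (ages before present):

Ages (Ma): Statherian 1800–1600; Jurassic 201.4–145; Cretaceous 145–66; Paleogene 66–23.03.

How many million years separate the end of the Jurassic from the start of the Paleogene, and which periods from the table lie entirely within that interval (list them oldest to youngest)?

End of Jurassic = 145 Ma; start of Paleogene = 66 Ma.
Gap = 145 − 66 = 79 Myr.
Periods wholly inside 145–66 Ma: Cretaceous (145–66).

79 million years; Cretaceous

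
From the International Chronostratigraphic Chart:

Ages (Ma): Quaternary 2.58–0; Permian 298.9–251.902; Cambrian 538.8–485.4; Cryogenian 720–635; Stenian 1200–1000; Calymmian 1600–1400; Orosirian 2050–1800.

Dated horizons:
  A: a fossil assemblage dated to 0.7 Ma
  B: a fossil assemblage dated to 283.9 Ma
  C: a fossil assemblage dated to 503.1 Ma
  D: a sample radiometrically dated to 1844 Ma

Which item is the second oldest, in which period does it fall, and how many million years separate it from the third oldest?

C, in the Cambrian; 219.2 million years to B

Larger Ma means older, so oldest first: D 1844 > C 503.1 > B 283.9 > A 0.7.
Counting 2 along gives C (503.1 Ma); the excerpt puts that inside the Cambrian, 538.8–485.4 Ma.
Next in line is B (283.9 Ma), and 503.1 − 283.9 = 219.2 Myr.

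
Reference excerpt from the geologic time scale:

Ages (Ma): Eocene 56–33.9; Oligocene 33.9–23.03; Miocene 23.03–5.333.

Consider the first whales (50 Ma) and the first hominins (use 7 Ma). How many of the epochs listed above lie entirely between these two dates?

1

The older date is 50 Ma and the younger is 7 Ma.
Epochs with start < 50 and end > 7 Ma: Oligocene (33.9–23.03).
That is 1 complete epoch.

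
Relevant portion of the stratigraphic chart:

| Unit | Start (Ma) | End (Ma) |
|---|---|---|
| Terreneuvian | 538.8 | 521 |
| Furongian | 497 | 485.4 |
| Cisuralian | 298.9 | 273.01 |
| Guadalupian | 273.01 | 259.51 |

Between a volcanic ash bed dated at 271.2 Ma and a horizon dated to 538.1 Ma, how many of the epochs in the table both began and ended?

2

The older date is 538.1 Ma and the younger is 271.2 Ma.
Epochs with start < 538.1 and end > 271.2 Ma: Furongian (497–485.4), Cisuralian (298.9–273.01).
That is 2 complete epochs.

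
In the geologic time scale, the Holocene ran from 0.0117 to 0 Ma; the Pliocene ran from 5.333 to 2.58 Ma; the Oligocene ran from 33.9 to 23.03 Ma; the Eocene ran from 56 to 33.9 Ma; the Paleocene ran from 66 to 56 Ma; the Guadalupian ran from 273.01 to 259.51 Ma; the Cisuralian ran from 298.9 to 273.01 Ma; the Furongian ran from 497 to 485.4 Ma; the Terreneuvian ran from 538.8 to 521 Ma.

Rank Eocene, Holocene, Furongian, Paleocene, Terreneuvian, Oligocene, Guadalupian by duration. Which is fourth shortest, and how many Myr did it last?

Furongian, 11.6 million years

Start − end for each: Eocene 56 − 33.9 = 22.1; Holocene 0.0117 − 0 = 0.0117; Furongian 497 − 485.4 = 11.6; Paleocene 66 − 56 = 10; Terreneuvian 538.8 − 521 = 17.8; Oligocene 33.9 − 23.03 = 10.87; Guadalupian 273.01 − 259.51 = 13.5.
Ranking these from shortest: Holocene < Paleocene < Oligocene < Furongian < Guadalupian < Terreneuvian < Eocene.
Position 4 in that ranking is Furongian, which lasted 11.6 Myr.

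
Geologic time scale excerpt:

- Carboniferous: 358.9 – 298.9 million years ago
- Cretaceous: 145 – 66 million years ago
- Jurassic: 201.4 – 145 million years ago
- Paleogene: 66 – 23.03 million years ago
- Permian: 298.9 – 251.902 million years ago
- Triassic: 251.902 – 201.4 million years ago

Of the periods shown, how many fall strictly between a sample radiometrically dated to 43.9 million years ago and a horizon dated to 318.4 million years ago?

4

The older date is 318.4 Ma and the younger is 43.9 Ma.
Periods with start < 318.4 and end > 43.9 Ma: Permian (298.9–251.902), Triassic (251.902–201.4), Jurassic (201.4–145), Cretaceous (145–66).
That is 4 complete periods.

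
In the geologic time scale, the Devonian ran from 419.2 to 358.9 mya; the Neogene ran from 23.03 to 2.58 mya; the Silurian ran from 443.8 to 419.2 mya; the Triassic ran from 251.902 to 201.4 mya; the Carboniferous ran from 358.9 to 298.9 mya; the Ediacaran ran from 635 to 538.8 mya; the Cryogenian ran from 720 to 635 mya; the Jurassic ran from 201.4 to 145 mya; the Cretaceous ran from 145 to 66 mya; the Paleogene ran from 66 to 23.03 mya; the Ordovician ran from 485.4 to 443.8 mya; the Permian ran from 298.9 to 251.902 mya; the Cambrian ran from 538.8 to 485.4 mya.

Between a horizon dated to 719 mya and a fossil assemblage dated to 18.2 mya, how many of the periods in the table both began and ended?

11

719 Ma sits inside the Cryogenian (720–635) and 18.2 Ma inside the Neogene (23.03–2.58); neither of those is wholly between the two dates.
The listed periods lying completely between them are Ediacaran, Cambrian, Ordovician, Silurian, Devonian, Carboniferous, Permian, Triassic, Jurassic, Cretaceous, Paleogene — 11 in all.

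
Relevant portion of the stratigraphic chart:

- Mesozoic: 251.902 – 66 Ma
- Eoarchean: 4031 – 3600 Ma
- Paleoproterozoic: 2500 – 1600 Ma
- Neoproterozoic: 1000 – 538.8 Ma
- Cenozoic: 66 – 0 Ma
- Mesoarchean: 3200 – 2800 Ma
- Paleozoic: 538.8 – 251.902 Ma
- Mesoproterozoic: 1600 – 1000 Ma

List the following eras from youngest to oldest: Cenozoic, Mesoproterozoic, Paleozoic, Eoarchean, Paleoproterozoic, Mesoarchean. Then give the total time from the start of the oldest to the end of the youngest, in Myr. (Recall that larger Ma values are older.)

From the excerpt: Cenozoic 66–0; Mesoproterozoic 1600–1000; Paleozoic 538.8–251.902; Eoarchean 4031–3600; Paleoproterozoic 2500–1600; Mesoarchean 3200–2800 (Ma).
Larger Ma is earlier, so the oldest is Eoarchean and the youngest is Cenozoic; youngest to oldest: Cenozoic, Paleozoic, Mesoproterozoic, Paleoproterozoic, Mesoarchean, Eoarchean.
Oldest start 4031 minus youngest end 0 gives 4031 Myr overall.

Cenozoic, Paleozoic, Mesoproterozoic, Paleoproterozoic, Mesoarchean, Eoarchean; total span 4031 Myr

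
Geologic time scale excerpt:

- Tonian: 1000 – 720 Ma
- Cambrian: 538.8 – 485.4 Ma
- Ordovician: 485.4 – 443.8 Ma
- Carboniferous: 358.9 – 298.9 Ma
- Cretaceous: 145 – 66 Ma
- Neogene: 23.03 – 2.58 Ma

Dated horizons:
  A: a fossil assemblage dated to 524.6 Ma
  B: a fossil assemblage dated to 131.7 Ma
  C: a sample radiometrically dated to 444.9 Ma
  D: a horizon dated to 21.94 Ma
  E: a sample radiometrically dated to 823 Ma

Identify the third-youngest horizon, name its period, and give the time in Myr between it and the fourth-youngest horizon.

Smaller Ma means younger, so youngest first: D 21.94 < B 131.7 < C 444.9 < A 524.6 < E 823.
Counting 3 along gives C (444.9 Ma); the excerpt puts that inside the Ordovician, 485.4–443.8 Ma.
Next in line is A (524.6 Ma), and 524.6 − 444.9 = 79.7 Myr.

C, in the Ordovician; 79.7 million years to A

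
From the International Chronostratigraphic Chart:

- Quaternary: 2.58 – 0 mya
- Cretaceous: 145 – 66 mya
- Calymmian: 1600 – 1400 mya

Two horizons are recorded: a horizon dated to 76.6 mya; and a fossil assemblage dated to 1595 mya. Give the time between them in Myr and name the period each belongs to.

1518.4 million years apart; the first in the Cretaceous, the second in the Calymmian

Elapsed time: 1595 − 76.6 = 1518.4 Myr.
76.6 Ma lies within 145–66 Ma: Cretaceous.
1595 Ma lies within 1600–1400 Ma: Calymmian.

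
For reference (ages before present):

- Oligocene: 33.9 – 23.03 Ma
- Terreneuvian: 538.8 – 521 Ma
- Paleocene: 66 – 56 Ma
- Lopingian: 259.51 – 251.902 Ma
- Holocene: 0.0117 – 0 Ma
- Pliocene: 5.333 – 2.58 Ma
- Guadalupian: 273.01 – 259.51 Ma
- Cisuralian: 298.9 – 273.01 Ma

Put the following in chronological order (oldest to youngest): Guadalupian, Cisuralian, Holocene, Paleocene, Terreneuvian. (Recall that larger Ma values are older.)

Terreneuvian, then Cisuralian, then Guadalupian, then Paleocene, then Holocene

Read off each span (Ma): Guadalupian 273.01–259.51; Cisuralian 298.9–273.01; Holocene 0.0117–0; Paleocene 66–56; Terreneuvian 538.8–521.
Larger Ma is older, so oldest→youngest is Terreneuvian, Cisuralian, Guadalupian, Paleocene, Holocene.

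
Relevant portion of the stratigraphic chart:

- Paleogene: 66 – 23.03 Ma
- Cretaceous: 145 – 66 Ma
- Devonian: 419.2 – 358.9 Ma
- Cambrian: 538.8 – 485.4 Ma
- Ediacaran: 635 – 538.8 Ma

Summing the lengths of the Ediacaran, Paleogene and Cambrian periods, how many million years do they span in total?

Duration is start − end for each: (635 − 538.8) + (66 − 23.03) + (538.8 − 485.4).
That is 96.2 + 42.97 + 53.4, which totals 192.57 million years.

192.57 million years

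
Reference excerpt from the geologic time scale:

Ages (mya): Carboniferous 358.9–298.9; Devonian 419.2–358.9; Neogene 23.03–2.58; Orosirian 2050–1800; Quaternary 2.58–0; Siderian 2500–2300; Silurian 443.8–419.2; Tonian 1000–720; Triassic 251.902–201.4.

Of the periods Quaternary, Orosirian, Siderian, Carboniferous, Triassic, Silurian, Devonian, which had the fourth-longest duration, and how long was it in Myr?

Start − end for each: Quaternary 2.58 − 0 = 2.58; Orosirian 2050 − 1800 = 250; Siderian 2500 − 2300 = 200; Carboniferous 358.9 − 298.9 = 60; Triassic 251.902 − 201.4 = 50.502; Silurian 443.8 − 419.2 = 24.6; Devonian 419.2 − 358.9 = 60.3.
Ranking these from longest: Orosirian > Siderian > Devonian > Carboniferous > Triassic > Silurian > Quaternary.
Position 4 in that ranking is Carboniferous, which lasted 60 Myr.

Carboniferous, 60 million years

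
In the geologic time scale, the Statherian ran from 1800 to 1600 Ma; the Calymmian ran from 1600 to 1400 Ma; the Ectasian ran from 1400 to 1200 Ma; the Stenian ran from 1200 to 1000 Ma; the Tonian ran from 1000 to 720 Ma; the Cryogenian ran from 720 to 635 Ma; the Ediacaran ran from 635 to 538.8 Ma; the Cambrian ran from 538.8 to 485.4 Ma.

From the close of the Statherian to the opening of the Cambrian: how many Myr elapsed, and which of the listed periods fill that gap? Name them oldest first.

End of Statherian = 1600 Ma; start of Cambrian = 538.8 Ma.
Gap = 1600 − 538.8 = 1061.2 Myr.
Periods wholly inside 1600–538.8 Ma: Calymmian (1600–1400), Ectasian (1400–1200), Stenian (1200–1000), Tonian (1000–720), Cryogenian (720–635), Ediacaran (635–538.8).

1061.2 million years; Calymmian, Ectasian, Stenian, Tonian, Cryogenian, Ediacaran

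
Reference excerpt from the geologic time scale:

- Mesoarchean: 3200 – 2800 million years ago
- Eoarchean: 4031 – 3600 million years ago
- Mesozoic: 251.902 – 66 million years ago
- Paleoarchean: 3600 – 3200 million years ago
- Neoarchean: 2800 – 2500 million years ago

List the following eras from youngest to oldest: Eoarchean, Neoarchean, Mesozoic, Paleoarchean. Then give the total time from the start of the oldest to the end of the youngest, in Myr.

Mesozoic, Neoarchean, Paleoarchean, Eoarchean; total span 3965 Myr

From the excerpt: Eoarchean 4031–3600; Neoarchean 2800–2500; Mesozoic 251.902–66; Paleoarchean 3600–3200 (Ma).
Larger Ma is earlier, so the oldest is Eoarchean and the youngest is Mesozoic; youngest to oldest: Mesozoic, Neoarchean, Paleoarchean, Eoarchean.
Oldest start 4031 minus youngest end 66 gives 3965 Myr overall.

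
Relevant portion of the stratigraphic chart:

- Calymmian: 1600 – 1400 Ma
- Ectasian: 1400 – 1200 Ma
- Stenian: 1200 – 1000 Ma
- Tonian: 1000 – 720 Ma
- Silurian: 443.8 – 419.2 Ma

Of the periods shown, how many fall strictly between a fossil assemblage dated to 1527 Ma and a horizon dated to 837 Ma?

1527 Ma sits inside the Calymmian (1600–1400) and 837 Ma inside the Tonian (1000–720); neither of those is wholly between the two dates.
The listed periods lying completely between them are Ectasian, Stenian — 2 in all.

2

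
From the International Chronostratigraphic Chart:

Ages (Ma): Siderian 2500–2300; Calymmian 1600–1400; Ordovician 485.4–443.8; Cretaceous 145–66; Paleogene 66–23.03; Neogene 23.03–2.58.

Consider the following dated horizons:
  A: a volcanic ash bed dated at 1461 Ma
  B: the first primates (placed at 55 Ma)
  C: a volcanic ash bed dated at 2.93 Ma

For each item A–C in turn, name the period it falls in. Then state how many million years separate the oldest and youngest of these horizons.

Match each age against the start–end ranges in the excerpt: A = 1461 Ma → Calymmian (1600–1400); B = 55 Ma → Paleogene (66–23.03); C = 2.93 Ma → Neogene (23.03–2.58).
The largest age is 1461 Ma and the smallest is 2.93 Ma; their difference is 1458.07 Myr.

A — Calymmian; B — Paleogene; C — Neogene; span 1458.07 million years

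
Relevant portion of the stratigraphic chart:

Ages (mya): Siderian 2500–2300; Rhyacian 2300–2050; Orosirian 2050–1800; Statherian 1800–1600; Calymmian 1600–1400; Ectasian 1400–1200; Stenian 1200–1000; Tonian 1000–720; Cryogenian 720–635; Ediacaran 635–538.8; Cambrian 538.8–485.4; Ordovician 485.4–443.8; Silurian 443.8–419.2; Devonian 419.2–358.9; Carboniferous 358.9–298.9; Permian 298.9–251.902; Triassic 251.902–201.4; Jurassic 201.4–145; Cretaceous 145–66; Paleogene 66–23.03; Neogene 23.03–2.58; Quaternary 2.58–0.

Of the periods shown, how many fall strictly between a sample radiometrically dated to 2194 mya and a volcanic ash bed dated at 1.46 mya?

19

The older date is 2194 Ma and the younger is 1.46 Ma.
Periods with start < 2194 and end > 1.46 Ma: Orosirian (2050–1800), Statherian (1800–1600), Calymmian (1600–1400), Ectasian (1400–1200), Stenian (1200–1000), Tonian (1000–720), Cryogenian (720–635), Ediacaran (635–538.8), Cambrian (538.8–485.4), Ordovician (485.4–443.8), Silurian (443.8–419.2), Devonian (419.2–358.9), Carboniferous (358.9–298.9), Permian (298.9–251.902), Triassic (251.902–201.4), Jurassic (201.4–145), Cretaceous (145–66), Paleogene (66–23.03), Neogene (23.03–2.58).
That is 19 complete periods.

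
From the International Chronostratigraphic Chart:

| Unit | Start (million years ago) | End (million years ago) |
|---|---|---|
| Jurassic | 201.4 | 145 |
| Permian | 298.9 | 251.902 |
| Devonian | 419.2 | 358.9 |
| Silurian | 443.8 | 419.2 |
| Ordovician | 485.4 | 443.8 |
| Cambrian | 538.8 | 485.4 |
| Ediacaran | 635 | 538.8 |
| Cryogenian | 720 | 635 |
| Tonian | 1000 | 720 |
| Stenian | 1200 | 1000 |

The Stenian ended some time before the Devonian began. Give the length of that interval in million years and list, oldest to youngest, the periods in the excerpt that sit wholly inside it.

580.8 million years; Tonian, Cryogenian, Ediacaran, Cambrian, Ordovician, Silurian

End of Stenian = 1000 Ma; start of Devonian = 419.2 Ma.
Gap = 1000 − 419.2 = 580.8 Myr.
Periods wholly inside 1000–419.2 Ma: Tonian (1000–720), Cryogenian (720–635), Ediacaran (635–538.8), Cambrian (538.8–485.4), Ordovician (485.4–443.8), Silurian (443.8–419.2).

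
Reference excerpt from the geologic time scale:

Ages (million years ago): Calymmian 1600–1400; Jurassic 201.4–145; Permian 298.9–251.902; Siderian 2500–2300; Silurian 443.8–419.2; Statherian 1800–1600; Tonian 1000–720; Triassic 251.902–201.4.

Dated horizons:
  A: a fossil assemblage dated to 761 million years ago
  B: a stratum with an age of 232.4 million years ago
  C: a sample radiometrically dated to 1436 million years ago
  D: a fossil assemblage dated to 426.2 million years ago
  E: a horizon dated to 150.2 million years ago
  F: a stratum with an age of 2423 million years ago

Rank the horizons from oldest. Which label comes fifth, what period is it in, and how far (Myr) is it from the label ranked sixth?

B, in the Triassic; 82.2 million years to E

Larger Ma means older, so oldest first: F 2423 > C 1436 > A 761 > D 426.2 > B 232.4 > E 150.2.
Counting 5 along gives B (232.4 Ma); the excerpt puts that inside the Triassic, 251.902–201.4 Ma.
Next in line is E (150.2 Ma), and 232.4 − 150.2 = 82.2 Myr.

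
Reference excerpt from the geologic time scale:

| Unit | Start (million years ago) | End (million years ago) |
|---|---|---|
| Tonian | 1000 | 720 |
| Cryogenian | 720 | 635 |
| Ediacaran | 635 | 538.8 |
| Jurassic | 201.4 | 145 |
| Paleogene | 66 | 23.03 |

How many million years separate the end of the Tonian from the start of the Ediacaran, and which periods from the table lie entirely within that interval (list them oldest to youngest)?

85 million years; Cryogenian

End of Tonian = 720 Ma; start of Ediacaran = 635 Ma.
Gap = 720 − 635 = 85 Myr.
Periods wholly inside 720–635 Ma: Cryogenian (720–635).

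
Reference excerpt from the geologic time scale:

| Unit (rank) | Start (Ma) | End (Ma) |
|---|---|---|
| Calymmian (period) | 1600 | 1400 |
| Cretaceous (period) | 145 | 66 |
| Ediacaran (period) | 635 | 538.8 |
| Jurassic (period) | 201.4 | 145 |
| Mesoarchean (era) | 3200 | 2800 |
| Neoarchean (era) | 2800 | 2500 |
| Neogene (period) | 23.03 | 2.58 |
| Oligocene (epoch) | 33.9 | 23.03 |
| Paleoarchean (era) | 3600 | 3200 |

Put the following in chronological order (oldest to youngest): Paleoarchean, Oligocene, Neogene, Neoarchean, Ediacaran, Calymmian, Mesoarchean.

The oldest of these is Paleoarchean (starts 3600 Ma) and the youngest is Neogene (ends 2.58 Ma).
In between, by decreasing start age: Mesoarchean (3200), Neoarchean (2800), Calymmian (1600), Ediacaran (635), Oligocene (33.9).

Paleoarchean, then Mesoarchean, then Neoarchean, then Calymmian, then Ediacaran, then Oligocene, then Neogene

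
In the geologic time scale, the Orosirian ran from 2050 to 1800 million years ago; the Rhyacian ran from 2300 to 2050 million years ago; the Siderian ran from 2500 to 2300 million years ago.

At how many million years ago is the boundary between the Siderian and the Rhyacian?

The Siderian ends and the Rhyacian begins at 2300 million years ago.

2300 million years ago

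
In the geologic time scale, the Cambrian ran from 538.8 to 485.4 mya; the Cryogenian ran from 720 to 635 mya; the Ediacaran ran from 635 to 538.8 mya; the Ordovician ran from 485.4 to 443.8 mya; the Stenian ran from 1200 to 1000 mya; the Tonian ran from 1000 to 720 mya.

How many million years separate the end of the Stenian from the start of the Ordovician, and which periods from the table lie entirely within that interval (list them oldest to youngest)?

514.6 million years; Tonian, Cryogenian, Ediacaran, Cambrian

The Stenian closes at 1000 Ma and the Ordovician opens at 485.4 Ma, so the interval is 1000 − 485.4 = 514.6 Myr.
A period fits inside if it starts at or after 1000 Ma and ends at or before 485.4 Ma; oldest first that gives Tonian, Cryogenian, Ediacaran, Cambrian.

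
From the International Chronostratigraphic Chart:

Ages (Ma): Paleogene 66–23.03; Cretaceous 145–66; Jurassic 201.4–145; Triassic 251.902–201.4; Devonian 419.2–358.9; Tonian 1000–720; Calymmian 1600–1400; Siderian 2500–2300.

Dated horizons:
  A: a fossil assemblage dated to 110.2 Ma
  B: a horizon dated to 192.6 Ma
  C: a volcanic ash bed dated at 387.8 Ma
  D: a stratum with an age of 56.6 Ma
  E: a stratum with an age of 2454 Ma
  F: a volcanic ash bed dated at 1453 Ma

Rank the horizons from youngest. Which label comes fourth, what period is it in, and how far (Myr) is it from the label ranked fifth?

C, in the Devonian; 1065.2 million years to F

Smaller Ma means younger, so youngest first: D 56.6 < A 110.2 < B 192.6 < C 387.8 < F 1453 < E 2454.
Counting 4 along gives C (387.8 Ma); the excerpt puts that inside the Devonian, 419.2–358.9 Ma.
Next in line is F (1453 Ma), and 1453 − 387.8 = 1065.2 Myr.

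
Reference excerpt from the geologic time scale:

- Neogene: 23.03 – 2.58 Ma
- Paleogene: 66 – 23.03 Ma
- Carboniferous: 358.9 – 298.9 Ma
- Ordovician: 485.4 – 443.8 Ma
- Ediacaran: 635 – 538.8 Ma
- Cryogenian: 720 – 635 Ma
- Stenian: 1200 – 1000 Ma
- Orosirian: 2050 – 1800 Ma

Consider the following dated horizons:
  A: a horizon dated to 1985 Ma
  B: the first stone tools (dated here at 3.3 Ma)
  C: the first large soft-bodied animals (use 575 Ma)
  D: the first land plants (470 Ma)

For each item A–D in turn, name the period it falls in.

A: 1985 Ma lies in 2050–1800 Ma, so Orosirian.
B: 3.3 Ma lies in 23.03–2.58 Ma, so Neogene.
C: 575 Ma lies in 635–538.8 Ma, so Ediacaran.
D: 470 Ma lies in 485.4–443.8 Ma, so Ordovician.

A — Orosirian; B — Neogene; C — Ediacaran; D — Ordovician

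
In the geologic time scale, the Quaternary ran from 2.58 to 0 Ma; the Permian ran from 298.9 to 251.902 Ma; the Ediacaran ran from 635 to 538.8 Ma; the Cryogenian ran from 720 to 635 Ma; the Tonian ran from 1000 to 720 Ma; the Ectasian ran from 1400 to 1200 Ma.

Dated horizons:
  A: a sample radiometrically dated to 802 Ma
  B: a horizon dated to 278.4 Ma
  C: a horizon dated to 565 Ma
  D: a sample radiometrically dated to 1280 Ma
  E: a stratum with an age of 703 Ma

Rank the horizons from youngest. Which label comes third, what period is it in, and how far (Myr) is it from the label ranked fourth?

Smaller Ma means younger, so youngest first: B 278.4 < C 565 < E 703 < A 802 < D 1280.
Counting 3 along gives E (703 Ma); the excerpt puts that inside the Cryogenian, 720–635 Ma.
Next in line is A (802 Ma), and 802 − 703 = 99 Myr.

E, in the Cryogenian; 99 million years to A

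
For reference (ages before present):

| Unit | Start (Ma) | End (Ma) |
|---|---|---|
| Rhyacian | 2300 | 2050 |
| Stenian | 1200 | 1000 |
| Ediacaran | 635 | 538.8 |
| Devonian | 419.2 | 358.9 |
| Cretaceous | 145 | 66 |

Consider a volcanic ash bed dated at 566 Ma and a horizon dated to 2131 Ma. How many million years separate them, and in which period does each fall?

Elapsed time: 2131 − 566 = 1565 Myr.
566 Ma lies within 635–538.8 Ma: Ediacaran.
2131 Ma lies within 2300–2050 Ma: Rhyacian.

1565 million years apart; the first in the Ediacaran, the second in the Rhyacian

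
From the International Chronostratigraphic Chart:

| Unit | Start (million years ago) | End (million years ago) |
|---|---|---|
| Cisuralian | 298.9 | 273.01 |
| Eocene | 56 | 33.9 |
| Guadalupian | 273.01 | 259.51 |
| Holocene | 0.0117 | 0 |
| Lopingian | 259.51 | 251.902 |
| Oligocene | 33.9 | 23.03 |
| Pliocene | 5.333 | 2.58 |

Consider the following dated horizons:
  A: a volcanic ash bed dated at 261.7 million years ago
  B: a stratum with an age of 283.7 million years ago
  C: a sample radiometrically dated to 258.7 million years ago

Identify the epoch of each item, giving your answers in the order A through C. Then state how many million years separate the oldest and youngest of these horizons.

A — Guadalupian; B — Cisuralian; C — Lopingian; span 25 million years

A: 261.7 Ma lies in 273.01–259.51 Ma, so Guadalupian.
B: 283.7 Ma lies in 298.9–273.01 Ma, so Cisuralian.
C: 258.7 Ma lies in 259.51–251.902 Ma, so Lopingian.
Oldest = 283.7 Ma, youngest = 258.7 Ma → span 25 Myr.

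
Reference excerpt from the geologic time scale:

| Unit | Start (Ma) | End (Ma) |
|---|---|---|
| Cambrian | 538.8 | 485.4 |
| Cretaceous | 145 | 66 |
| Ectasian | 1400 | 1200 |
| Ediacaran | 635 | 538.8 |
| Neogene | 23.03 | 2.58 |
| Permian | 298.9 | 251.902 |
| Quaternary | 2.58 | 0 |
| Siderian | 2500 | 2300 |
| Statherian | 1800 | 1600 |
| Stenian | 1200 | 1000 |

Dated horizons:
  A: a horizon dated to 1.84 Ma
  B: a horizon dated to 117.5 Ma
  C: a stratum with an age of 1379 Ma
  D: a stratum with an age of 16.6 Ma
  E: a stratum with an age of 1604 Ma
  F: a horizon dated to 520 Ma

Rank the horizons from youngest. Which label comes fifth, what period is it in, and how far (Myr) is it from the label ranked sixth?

C, in the Ectasian; 225 million years to E

Smaller Ma means younger, so youngest first: A 1.84 < D 16.6 < B 117.5 < F 520 < C 1379 < E 1604.
Counting 5 along gives C (1379 Ma); the excerpt puts that inside the Ectasian, 1400–1200 Ma.
Next in line is E (1604 Ma), and 1604 − 1379 = 225 Myr.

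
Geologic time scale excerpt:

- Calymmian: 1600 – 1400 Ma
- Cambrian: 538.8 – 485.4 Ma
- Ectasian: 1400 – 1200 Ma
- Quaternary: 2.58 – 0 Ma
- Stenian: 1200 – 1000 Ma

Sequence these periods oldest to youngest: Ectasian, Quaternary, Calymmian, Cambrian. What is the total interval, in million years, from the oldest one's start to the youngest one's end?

Calymmian → Ectasian → Cambrian → Quaternary; total span 1600 Myr

From the excerpt: Ectasian 1400–1200; Quaternary 2.58–0; Calymmian 1600–1400; Cambrian 538.8–485.4 (Ma).
Larger Ma is earlier, so the oldest is Calymmian and the youngest is Quaternary; oldest to youngest: Calymmian, Ectasian, Cambrian, Quaternary.
Oldest start 1600 minus youngest end 0 gives 1600 Myr overall.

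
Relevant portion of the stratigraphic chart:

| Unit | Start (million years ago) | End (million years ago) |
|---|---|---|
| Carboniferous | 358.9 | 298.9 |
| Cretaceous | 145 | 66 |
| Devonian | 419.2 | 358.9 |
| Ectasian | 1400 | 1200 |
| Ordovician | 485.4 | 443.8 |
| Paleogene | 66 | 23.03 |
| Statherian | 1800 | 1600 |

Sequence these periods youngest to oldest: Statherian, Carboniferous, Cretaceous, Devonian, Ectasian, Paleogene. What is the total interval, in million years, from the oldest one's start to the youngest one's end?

Paleogene, Cretaceous, Carboniferous, Devonian, Ectasian, Statherian; total span 1776.97 Myr

Start ages (Ma): Statherian 1800, Ectasian 1400, Devonian 419.2, Carboniferous 358.9, Cretaceous 145, Paleogene 66.
Ordered youngest to oldest: Paleogene, Cretaceous, Carboniferous, Devonian, Ectasian, Statherian.
Span = 1800 − 23.03 = 1776.97 Myr.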